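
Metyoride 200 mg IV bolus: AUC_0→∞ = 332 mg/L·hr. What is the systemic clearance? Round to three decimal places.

CL = Dose_iv / AUC_0→∞
   = 200 / 332 = 0.60241 L/hr

CL = 0.602 L/hr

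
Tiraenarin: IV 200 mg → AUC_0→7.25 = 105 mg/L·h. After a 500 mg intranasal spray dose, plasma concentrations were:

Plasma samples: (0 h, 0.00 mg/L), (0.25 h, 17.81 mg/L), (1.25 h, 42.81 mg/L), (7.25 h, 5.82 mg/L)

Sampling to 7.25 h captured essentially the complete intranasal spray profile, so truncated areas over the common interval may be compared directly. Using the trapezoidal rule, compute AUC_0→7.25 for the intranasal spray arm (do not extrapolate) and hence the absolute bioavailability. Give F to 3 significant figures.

Trapezoidal AUC_0→7.25 (intranasal spray):
  [0→0.25]: (0.00+17.81)/2 × 0.25 = 2.22625
  [0.25→1.25]: (17.81+42.81)/2 × 1 = 30.31
  [1.25→7.25]: (42.81+5.82)/2 × 6 = 145.89
  Sum = 178.42625 mg/L·h
F = (AUC_ev/D_ev)/(AUC_iv/D_iv) = (178.42625/500)/(105/200) = 0.3568525/0.525 = 0.6797

F = 0.680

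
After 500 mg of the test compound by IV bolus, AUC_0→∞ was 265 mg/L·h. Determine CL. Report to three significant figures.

CL = Dose_iv / AUC_0→∞
   = 500 / 265 = 1.88679 L/h

CL = 1.89 L/h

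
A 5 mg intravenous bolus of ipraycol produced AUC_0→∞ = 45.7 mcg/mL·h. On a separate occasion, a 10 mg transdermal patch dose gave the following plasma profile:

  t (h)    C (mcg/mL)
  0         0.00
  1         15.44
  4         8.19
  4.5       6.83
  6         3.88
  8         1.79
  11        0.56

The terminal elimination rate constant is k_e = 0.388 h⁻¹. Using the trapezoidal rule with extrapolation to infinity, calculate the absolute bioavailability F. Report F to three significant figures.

Trapezoidal AUC_0→11 (transdermal patch):
  [0→1]: (0.00+15.44)/2 × 1 = 7.72
  [1→4]: (15.44+8.19)/2 × 3 = 35.445
  [4→4.5]: (8.19+6.83)/2 × 0.5 = 3.755
  [4.5→6]: (6.83+3.88)/2 × 1.5 = 8.0325
  [6→8]: (3.88+1.79)/2 × 2 = 5.67
  [8→11]: (1.79+0.56)/2 × 3 = 3.525
  Sum = 64.1475 mcg/mL·h
Tail: C_last/k_e = 0.56/0.388 = 1.443
AUC_0→∞ (transdermal patch) = 64.1475 + 1.443 = 65.5905 mcg/mL·h
F = (AUC_ev/D_ev)/(AUC_iv/D_iv) = (65.5905/10)/(45.7/5) = 6.55905/9.14 = 0.7176

F = 0.718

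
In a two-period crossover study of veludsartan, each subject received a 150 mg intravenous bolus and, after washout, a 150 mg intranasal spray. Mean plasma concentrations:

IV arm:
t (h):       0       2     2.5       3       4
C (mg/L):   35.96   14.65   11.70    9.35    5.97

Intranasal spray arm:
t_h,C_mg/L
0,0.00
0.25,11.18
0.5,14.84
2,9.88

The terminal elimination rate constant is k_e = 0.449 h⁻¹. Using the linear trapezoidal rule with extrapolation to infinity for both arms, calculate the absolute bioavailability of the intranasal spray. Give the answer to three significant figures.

Trapezoidal AUC_0→4 (IV):
  [0→2]: (35.96+14.65)/2 × 2 = 50.61
  [2→2.5]: (14.65+11.70)/2 × 0.5 = 6.5875
  [2.5→3]: (11.70+9.35)/2 × 0.5 = 5.2625
  [3→4]: (9.35+5.97)/2 × 1 = 7.66
  Sum = 70.12 mg/L·h
IV tail: 5.97/0.449 = 13.296; AUC_iv,0→∞ = 70.12 + 13.296 = 83.416 mg/L·h
Trapezoidal AUC_0→2 (intranasal spray):
  [0→0.25]: (0.00+11.18)/2 × 0.25 = 1.3975
  [0.25→0.5]: (11.18+14.84)/2 × 0.25 = 3.2525
  [0.5→2]: (14.84+9.88)/2 × 1.5 = 18.54
  Sum = 23.19 mg/L·h
intranasal spray tail: 9.88/0.449 = 22.004; AUC_ev,0→∞ = 23.19 + 22.004 = 45.194 mg/L·h
F = (AUC_ev/D_ev)/(AUC_iv/D_iv) = (45.194/150)/(83.416/150) = 0.301293/0.556107 = 0.5418

F = 0.542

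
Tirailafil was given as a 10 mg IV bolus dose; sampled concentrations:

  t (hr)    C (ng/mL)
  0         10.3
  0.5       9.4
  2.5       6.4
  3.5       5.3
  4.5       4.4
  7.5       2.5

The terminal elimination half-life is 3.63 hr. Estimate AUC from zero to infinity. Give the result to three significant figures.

AUC = 54.9 ng/mL·hr

Trapezoidal AUC_0→7.5:
  [0→0.5]: (10.3+9.4)/2 × 0.5 = 4.925
  [0.5→2.5]: (9.4+6.4)/2 × 2 = 15.8
  [2.5→3.5]: (6.4+5.3)/2 × 1 = 5.85
  [3.5→4.5]: (5.3+4.4)/2 × 1 = 4.85
  [4.5→7.5]: (4.4+2.5)/2 × 3 = 10.35
  Sum = 41.775 ng/mL·hr
k_e = ln2 / t½ = 0.693147 / 3.63 = 0.1909 hr^-1
Extrapolated tail: C_last / k_e = 2.5 / 0.1909 = 13.096
AUC_0→∞ = 41.775 + 13.096 = 54.871 ng/mL·hr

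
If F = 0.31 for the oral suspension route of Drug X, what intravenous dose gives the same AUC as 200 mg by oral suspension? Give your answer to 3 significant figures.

Systemic exposure from an extravascular dose = F × D_ev, so the equivalent IV dose is F × D_ev.
D_iv = F × D_ev = 0.31 × 200 = 62 mg

D_iv = 62.0 mg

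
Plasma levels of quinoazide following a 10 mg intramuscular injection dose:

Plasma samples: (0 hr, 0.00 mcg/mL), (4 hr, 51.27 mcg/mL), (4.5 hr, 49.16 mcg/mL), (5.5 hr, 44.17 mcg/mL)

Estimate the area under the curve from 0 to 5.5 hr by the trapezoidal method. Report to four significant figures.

AUC = 174.3 mcg/mL·hr

Trapezoidal AUC_0→5.5:
  [0→4]: (0.00+51.27)/2 × 4 = 102.54
  [4→4.5]: (51.27+49.16)/2 × 0.5 = 25.1075
  [4.5→5.5]: (49.16+44.17)/2 × 1 = 46.665
  Sum = 174.3125 mcg/mL·hr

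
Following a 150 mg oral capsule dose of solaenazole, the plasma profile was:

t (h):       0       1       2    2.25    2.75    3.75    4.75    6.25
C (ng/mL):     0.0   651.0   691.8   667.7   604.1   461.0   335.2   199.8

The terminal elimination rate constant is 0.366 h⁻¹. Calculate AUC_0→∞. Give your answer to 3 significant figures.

Trapezoidal AUC_0→6.25:
  [0→1]: (0.0+651.0)/2 × 1 = 325.5
  [1→2]: (651.0+691.8)/2 × 1 = 671.4
  [2→2.25]: (691.8+667.7)/2 × 0.25 = 169.9375
  [2.25→2.75]: (667.7+604.1)/2 × 0.5 = 317.95
  [2.75→3.75]: (604.1+461.0)/2 × 1 = 532.55
  [3.75→4.75]: (461.0+335.2)/2 × 1 = 398.1
  [4.75→6.25]: (335.2+199.8)/2 × 1.5 = 401.25
  Sum = 2816.6875 ng/mL·h
Extrapolated tail: C_last / k_e = 199.8 / 0.366 = 545.902
AUC_0→∞ = 2816.6875 + 545.902 = 3362.5895 ng/mL·h

AUC = 3360 ng/mL·h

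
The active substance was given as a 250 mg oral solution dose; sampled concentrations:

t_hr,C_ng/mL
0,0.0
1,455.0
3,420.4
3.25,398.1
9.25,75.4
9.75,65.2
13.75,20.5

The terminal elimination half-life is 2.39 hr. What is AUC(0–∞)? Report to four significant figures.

Trapezoidal AUC_0→13.75:
  [0→1]: (0.0+455.0)/2 × 1 = 227.5
  [1→3]: (455.0+420.4)/2 × 2 = 875.4
  [3→3.25]: (420.4+398.1)/2 × 0.25 = 102.3125
  [3.25→9.25]: (398.1+75.4)/2 × 6 = 1420.5
  [9.25→9.75]: (75.4+65.2)/2 × 0.5 = 35.15
  [9.75→13.75]: (65.2+20.5)/2 × 4 = 171.4
  Sum = 2832.2625 ng/mL·hr
k_e = ln2 / t½ = 0.693147 / 2.39 = 0.2900 hr^-1
Extrapolated tail: C_last / k_e = 20.5 / 0.29 = 70.690
AUC_0→∞ = 2832.2625 + 70.690 = 2902.9525 ng/mL·hr

AUC = 2903 ng/mL·hr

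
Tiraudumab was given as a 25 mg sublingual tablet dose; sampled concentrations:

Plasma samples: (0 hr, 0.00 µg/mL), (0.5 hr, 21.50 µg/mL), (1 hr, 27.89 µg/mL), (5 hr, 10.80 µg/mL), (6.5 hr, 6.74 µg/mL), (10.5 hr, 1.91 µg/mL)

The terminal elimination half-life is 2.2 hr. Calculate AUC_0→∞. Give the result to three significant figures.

AUC = 132 µg/mL·hr

Trapezoidal AUC_0→10.5:
  [0→0.5]: (0.00+21.50)/2 × 0.5 = 5.375
  [0.5→1]: (21.50+27.89)/2 × 0.5 = 12.3475
  [1→5]: (27.89+10.80)/2 × 4 = 77.38
  [5→6.5]: (10.80+6.74)/2 × 1.5 = 13.155
  [6.5→10.5]: (6.74+1.91)/2 × 4 = 17.3
  Sum = 125.5575 µg/mL·hr
k_e = ln2 / t½ = 0.693147 / 2.2 = 0.3151 hr^-1
Extrapolated tail: C_last / k_e = 1.91 / 0.3151 = 6.062
AUC_0→∞ = 125.5575 + 6.062 = 131.6195 µg/mL·hr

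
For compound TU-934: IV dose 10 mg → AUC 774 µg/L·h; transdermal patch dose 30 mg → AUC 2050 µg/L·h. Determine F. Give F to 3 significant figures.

F = (AUC_ev / D_ev) / (AUC_iv / D_iv)
  = (2050/30) / (774/10)
  = 68.3333 / 77.4 = 0.8829

F = 0.883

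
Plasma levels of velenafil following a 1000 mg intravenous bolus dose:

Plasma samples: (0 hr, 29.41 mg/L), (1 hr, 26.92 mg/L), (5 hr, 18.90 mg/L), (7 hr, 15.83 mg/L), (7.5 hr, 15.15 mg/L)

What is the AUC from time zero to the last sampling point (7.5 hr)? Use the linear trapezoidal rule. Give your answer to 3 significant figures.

Trapezoidal AUC_0→7.5:
  [0→1]: (29.41+26.92)/2 × 1 = 28.165
  [1→5]: (26.92+18.90)/2 × 4 = 91.64
  [5→7]: (18.90+15.83)/2 × 2 = 34.73
  [7→7.5]: (15.83+15.15)/2 × 0.5 = 7.745
  Sum = 162.28 mg/L·hr

AUC = 162 mg/L·hr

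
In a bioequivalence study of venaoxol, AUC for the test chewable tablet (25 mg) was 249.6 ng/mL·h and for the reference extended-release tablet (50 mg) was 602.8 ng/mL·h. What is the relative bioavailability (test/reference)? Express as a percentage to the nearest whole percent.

F_rel = 83%

F_rel = (AUC_test/D_test) / (AUC_ref/D_ref)
      = (249.6/25) / (602.8/50)
      = 9.984 / 12.056 = 0.8281 = 82.81%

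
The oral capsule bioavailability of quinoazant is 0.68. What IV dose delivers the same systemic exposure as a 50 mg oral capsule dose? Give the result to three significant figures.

D_iv = 34.0 mg

Systemic exposure from an extravascular dose = F × D_ev, so the equivalent IV dose is F × D_ev.
D_iv = F × D_ev = 0.68 × 50 = 34 mg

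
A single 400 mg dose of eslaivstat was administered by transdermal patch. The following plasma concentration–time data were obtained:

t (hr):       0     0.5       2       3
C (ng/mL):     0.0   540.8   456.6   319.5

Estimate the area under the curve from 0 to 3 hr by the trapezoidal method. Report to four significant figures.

AUC = 1271 ng/mL·hr

Trapezoidal AUC_0→3:
  [0→0.5]: (0.0+540.8)/2 × 0.5 = 135.2
  [0.5→2]: (540.8+456.6)/2 × 1.5 = 748.05
  [2→3]: (456.6+319.5)/2 × 1 = 388.05
  Sum = 1271.3 ng/mL·hr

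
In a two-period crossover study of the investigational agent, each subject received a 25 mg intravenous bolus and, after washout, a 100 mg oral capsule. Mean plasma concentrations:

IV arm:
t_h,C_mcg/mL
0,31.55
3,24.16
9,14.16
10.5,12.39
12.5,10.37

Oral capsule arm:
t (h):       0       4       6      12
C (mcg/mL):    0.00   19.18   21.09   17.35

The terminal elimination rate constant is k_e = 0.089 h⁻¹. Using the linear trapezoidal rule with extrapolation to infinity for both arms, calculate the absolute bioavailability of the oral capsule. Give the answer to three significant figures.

Trapezoidal AUC_0→12.5 (IV):
  [0→3]: (31.55+24.16)/2 × 3 = 83.565
  [3→9]: (24.16+14.16)/2 × 6 = 114.96
  [9→10.5]: (14.16+12.39)/2 × 1.5 = 19.9125
  [10.5→12.5]: (12.39+10.37)/2 × 2 = 22.76
  Sum = 241.1975 mcg/mL·h
IV tail: 10.37/0.089 = 116.517; AUC_iv,0→∞ = 241.1975 + 116.517 = 357.7145 mcg/mL·h
Trapezoidal AUC_0→12 (oral capsule):
  [0→4]: (0.00+19.18)/2 × 4 = 38.36
  [4→6]: (19.18+21.09)/2 × 2 = 40.27
  [6→12]: (21.09+17.35)/2 × 6 = 115.32
  Sum = 193.95 mcg/mL·h
oral capsule tail: 17.35/0.089 = 194.944; AUC_ev,0→∞ = 193.95 + 194.944 = 388.894 mcg/mL·h
F = (AUC_ev/D_ev)/(AUC_iv/D_iv) = (388.894/100)/(357.7145/25) = 3.88894/14.30858 = 0.2718

F = 0.272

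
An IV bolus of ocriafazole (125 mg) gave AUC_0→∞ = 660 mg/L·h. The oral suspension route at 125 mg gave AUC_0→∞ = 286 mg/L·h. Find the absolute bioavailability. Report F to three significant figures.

F = (AUC_ev / D_ev) / (AUC_iv / D_iv)
  = (286/125) / (660/125)
  = 2.288 / 5.28 = 0.4333

F = 0.433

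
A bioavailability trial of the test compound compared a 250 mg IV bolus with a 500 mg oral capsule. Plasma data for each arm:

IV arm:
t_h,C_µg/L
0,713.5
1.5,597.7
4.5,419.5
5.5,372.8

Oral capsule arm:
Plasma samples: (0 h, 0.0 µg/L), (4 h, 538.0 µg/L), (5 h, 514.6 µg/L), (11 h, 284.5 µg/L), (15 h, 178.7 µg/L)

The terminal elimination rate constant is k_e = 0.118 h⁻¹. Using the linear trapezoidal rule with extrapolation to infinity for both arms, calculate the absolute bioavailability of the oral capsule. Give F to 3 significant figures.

F = 0.531

Trapezoidal AUC_0→5.5 (IV):
  [0→1.5]: (713.5+597.7)/2 × 1.5 = 983.4
  [1.5→4.5]: (597.7+419.5)/2 × 3 = 1525.8
  [4.5→5.5]: (419.5+372.8)/2 × 1 = 396.15
  Sum = 2905.35 µg/L·h
IV tail: 372.8/0.118 = 3159.322; AUC_iv,0→∞ = 2905.35 + 3159.322 = 6064.672 µg/L·h
Trapezoidal AUC_0→15 (oral capsule):
  [0→4]: (0.0+538.0)/2 × 4 = 1076.0
  [4→5]: (538.0+514.6)/2 × 1 = 526.3
  [5→11]: (514.6+284.5)/2 × 6 = 2397.3
  [11→15]: (284.5+178.7)/2 × 4 = 926.4
  Sum = 4926.0 µg/L·h
oral capsule tail: 178.7/0.118 = 1514.407; AUC_ev,0→∞ = 4926.0 + 1514.407 = 6440.407 µg/L·h
F = (AUC_ev/D_ev)/(AUC_iv/D_iv) = (6440.407/500)/(6064.672/250) = 12.880814/24.258688 = 0.5310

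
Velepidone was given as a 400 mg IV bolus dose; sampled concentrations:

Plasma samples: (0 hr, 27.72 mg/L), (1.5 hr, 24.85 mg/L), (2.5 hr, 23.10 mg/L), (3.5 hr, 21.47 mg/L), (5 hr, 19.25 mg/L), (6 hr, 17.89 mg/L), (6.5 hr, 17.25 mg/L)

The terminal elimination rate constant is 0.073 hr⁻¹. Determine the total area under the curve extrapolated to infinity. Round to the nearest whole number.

AUC = 380 mg/L·hr

Trapezoidal AUC_0→6.5:
  [0→1.5]: (27.72+24.85)/2 × 1.5 = 39.4275
  [1.5→2.5]: (24.85+23.10)/2 × 1 = 23.975
  [2.5→3.5]: (23.10+21.47)/2 × 1 = 22.285
  [3.5→5]: (21.47+19.25)/2 × 1.5 = 30.54
  [5→6]: (19.25+17.89)/2 × 1 = 18.57
  [6→6.5]: (17.89+17.25)/2 × 0.5 = 8.785
  Sum = 143.5825 mg/L·hr
Extrapolated tail: C_last / k_e = 17.25 / 0.073 = 236.301
AUC_0→∞ = 143.5825 + 236.301 = 379.8835 mg/L·hr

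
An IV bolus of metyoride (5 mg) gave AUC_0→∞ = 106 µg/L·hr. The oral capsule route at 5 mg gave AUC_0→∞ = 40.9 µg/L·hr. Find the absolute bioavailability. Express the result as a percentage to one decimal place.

F = (AUC_ev / D_ev) / (AUC_iv / D_iv)
  = (40.9/5) / (106/5)
  = 8.18 / 21.2 = 0.3858
  = 38.58%

F = 38.6%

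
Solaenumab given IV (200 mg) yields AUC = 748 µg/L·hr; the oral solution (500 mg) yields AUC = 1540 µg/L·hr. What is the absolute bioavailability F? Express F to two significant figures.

F = (AUC_ev / D_ev) / (AUC_iv / D_iv)
  = (1540/500) / (748/200)
  = 3.08 / 3.74 = 0.8235

F = 0.82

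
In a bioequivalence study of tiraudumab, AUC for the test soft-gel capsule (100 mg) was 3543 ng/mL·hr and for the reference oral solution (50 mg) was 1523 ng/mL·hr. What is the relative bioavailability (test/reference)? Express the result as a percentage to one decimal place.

F_rel = (AUC_test/D_test) / (AUC_ref/D_ref)
      = (3543/100) / (1523/50)
      = 35.43 / 30.46 = 1.1632 = 116.32%

F_rel = 116.3%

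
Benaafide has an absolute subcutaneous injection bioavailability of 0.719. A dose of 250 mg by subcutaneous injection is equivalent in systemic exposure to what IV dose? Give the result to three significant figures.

D_iv = 180 mg

Systemic exposure from an extravascular dose = F × D_ev, so the equivalent IV dose is F × D_ev.
D_iv = F × D_ev = 0.719 × 250 = 179.75 mg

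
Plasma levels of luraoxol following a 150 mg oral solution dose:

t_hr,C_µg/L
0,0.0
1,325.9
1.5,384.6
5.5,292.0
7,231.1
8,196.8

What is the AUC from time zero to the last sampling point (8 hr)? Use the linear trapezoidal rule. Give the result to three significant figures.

Trapezoidal AUC_0→8:
  [0→1]: (0.0+325.9)/2 × 1 = 162.95
  [1→1.5]: (325.9+384.6)/2 × 0.5 = 177.625
  [1.5→5.5]: (384.6+292.0)/2 × 4 = 1353.2
  [5.5→7]: (292.0+231.1)/2 × 1.5 = 392.325
  [7→8]: (231.1+196.8)/2 × 1 = 213.95
  Sum = 2300.05 µg/L·hr

AUC = 2300 µg/L·hr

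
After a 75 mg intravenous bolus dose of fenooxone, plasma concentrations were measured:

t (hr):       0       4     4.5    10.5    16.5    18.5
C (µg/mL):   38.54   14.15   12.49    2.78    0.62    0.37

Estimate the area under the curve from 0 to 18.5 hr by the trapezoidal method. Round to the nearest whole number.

Trapezoidal AUC_0→18.5:
  [0→4]: (38.54+14.15)/2 × 4 = 105.38
  [4→4.5]: (14.15+12.49)/2 × 0.5 = 6.66
  [4.5→10.5]: (12.49+2.78)/2 × 6 = 45.81
  [10.5→16.5]: (2.78+0.62)/2 × 6 = 10.2
  [16.5→18.5]: (0.62+0.37)/2 × 2 = 0.99
  Sum = 169.04 µg/mL·hr

AUC = 169 µg/mL·hr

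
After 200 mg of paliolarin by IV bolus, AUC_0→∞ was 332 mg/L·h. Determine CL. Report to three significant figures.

CL = Dose_iv / AUC_0→∞
   = 200 / 332 = 0.60241 L/h

CL = 0.602 L/h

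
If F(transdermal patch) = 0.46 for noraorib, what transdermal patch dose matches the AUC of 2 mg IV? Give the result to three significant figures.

For equal systemic exposure: F × D_ev = D_iv
D_ev = D_iv / F = 2 / 0.46 = 4.34783 mg

D_transdermal = 4.35 mg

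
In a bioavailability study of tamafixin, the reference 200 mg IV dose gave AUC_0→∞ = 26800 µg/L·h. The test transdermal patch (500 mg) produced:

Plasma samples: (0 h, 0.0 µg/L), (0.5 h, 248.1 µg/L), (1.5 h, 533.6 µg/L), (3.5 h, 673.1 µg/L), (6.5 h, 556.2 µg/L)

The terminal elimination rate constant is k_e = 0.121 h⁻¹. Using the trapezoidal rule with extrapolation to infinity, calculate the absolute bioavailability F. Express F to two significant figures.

Trapezoidal AUC_0→6.5 (transdermal patch):
  [0→0.5]: (0.0+248.1)/2 × 0.5 = 62.025
  [0.5→1.5]: (248.1+533.6)/2 × 1 = 390.85
  [1.5→3.5]: (533.6+673.1)/2 × 2 = 1206.7
  [3.5→6.5]: (673.1+556.2)/2 × 3 = 1843.95
  Sum = 3503.525 µg/L·h
Tail: C_last/k_e = 556.2/0.121 = 4596.694
AUC_0→∞ (transdermal patch) = 3503.525 + 4596.694 = 8100.219 µg/L·h
F = (AUC_ev/D_ev)/(AUC_iv/D_iv) = (8100.219/500)/(26800/200) = 16.200438/134 = 0.1209

F = 0.12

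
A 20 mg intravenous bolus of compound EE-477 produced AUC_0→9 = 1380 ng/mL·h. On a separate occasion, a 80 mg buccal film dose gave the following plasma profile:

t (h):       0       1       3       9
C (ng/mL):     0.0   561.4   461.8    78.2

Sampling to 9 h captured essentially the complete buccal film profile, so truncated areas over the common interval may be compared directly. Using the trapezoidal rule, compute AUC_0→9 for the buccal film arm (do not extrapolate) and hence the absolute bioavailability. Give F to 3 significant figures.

F = 0.530

Trapezoidal AUC_0→9 (buccal film):
  [0→1]: (0.0+561.4)/2 × 1 = 280.7
  [1→3]: (561.4+461.8)/2 × 2 = 1023.2
  [3→9]: (461.8+78.2)/2 × 6 = 1620.0
  Sum = 2923.9 ng/mL·h
F = (AUC_ev/D_ev)/(AUC_iv/D_iv) = (2923.9/80)/(1380/20) = 36.54875/69 = 0.5297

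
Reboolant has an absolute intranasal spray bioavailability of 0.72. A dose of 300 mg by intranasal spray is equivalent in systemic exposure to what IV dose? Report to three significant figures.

Systemic exposure from an extravascular dose = F × D_ev, so the equivalent IV dose is F × D_ev.
D_iv = F × D_ev = 0.72 × 300 = 216 mg

D_iv = 216 mg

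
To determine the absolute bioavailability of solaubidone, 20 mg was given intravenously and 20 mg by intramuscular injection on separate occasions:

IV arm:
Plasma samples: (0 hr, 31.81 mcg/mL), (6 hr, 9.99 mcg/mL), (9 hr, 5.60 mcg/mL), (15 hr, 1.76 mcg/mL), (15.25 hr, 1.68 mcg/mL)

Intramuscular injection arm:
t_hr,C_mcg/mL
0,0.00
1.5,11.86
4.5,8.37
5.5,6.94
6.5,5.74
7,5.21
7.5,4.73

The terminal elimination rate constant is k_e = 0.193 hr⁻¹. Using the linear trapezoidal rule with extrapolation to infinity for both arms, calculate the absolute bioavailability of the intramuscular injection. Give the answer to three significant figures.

Trapezoidal AUC_0→15.25 (IV):
  [0→6]: (31.81+9.99)/2 × 6 = 125.4
  [6→9]: (9.99+5.60)/2 × 3 = 23.385
  [9→15]: (5.60+1.76)/2 × 6 = 22.08
  [15→15.25]: (1.76+1.68)/2 × 0.25 = 0.43
  Sum = 171.295 mcg/mL·hr
IV tail: 1.68/0.193 = 8.705; AUC_iv,0→∞ = 171.295 + 8.705 = 180.0 mcg/mL·hr
Trapezoidal AUC_0→7.5 (intramuscular injection):
  [0→1.5]: (0.00+11.86)/2 × 1.5 = 8.895
  [1.5→4.5]: (11.86+8.37)/2 × 3 = 30.345
  [4.5→5.5]: (8.37+6.94)/2 × 1 = 7.655
  [5.5→6.5]: (6.94+5.74)/2 × 1 = 6.34
  [6.5→7]: (5.74+5.21)/2 × 0.5 = 2.7375
  [7→7.5]: (5.21+4.73)/2 × 0.5 = 2.485
  Sum = 58.4575 mcg/mL·hr
intramuscular injection tail: 4.73/0.193 = 24.508; AUC_ev,0→∞ = 58.4575 + 24.508 = 82.9655 mcg/mL·hr
F = (AUC_ev/D_ev)/(AUC_iv/D_iv) = (82.9655/20)/(180.0/20) = 4.148275/9 = 0.4609

F = 0.461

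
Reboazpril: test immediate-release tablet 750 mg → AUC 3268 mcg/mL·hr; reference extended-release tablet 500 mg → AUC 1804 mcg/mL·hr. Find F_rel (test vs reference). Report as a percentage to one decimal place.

F_rel = (AUC_test/D_test) / (AUC_ref/D_ref)
      = (3268/750) / (1804/500)
      = 4.35733 / 3.608 = 1.2077 = 120.77%

F_rel = 120.8%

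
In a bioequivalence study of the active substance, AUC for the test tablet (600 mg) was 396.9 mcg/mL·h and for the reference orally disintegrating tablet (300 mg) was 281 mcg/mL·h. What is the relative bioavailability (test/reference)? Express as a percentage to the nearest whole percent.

F_rel = (AUC_test/D_test) / (AUC_ref/D_ref)
      = (396.9/600) / (281/300)
      = 0.6615 / 0.936667 = 0.7062 = 70.62%

F_rel = 71%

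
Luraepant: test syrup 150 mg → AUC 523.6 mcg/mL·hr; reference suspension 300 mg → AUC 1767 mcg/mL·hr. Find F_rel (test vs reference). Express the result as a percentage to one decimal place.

F_rel = (AUC_test/D_test) / (AUC_ref/D_ref)
      = (523.6/150) / (1767/300)
      = 3.49067 / 5.89 = 0.5926 = 59.26%

F_rel = 59.3%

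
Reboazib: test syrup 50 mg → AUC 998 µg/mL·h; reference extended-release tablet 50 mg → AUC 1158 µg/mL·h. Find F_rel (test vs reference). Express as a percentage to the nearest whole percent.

F_rel = (AUC_test/D_test) / (AUC_ref/D_ref)
      = (998/50) / (1158/50)
      = 19.96 / 23.16 = 0.8618 = 86.18%

F_rel = 86%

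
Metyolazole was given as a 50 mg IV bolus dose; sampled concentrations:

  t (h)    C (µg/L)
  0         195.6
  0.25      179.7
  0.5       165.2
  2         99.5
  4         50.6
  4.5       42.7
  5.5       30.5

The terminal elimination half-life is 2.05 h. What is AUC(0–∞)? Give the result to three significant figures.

Trapezoidal AUC_0→5.5:
  [0→0.25]: (195.6+179.7)/2 × 0.25 = 46.9125
  [0.25→0.5]: (179.7+165.2)/2 × 0.25 = 43.1125
  [0.5→2]: (165.2+99.5)/2 × 1.5 = 198.525
  [2→4]: (99.5+50.6)/2 × 2 = 150.1
  [4→4.5]: (50.6+42.7)/2 × 0.5 = 23.325
  [4.5→5.5]: (42.7+30.5)/2 × 1 = 36.6
  Sum = 498.575 µg/L·h
k_e = ln2 / t½ = 0.693147 / 2.05 = 0.3381 h^-1
Extrapolated tail: C_last / k_e = 30.5 / 0.3381 = 90.210
AUC_0→∞ = 498.575 + 90.210 = 588.785 µg/L·h

AUC = 589 µg/L·h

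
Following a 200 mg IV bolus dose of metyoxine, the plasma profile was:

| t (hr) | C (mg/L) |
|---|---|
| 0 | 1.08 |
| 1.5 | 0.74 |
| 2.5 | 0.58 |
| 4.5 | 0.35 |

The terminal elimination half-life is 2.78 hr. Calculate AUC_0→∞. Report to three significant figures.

Trapezoidal AUC_0→4.5:
  [0→1.5]: (1.08+0.74)/2 × 1.5 = 1.365
  [1.5→2.5]: (0.74+0.58)/2 × 1 = 0.66
  [2.5→4.5]: (0.58+0.35)/2 × 2 = 0.93
  Sum = 2.955 mg/L·hr
k_e = ln2 / t½ = 0.693147 / 2.78 = 0.2493 hr^-1
Extrapolated tail: C_last / k_e = 0.35 / 0.2493 = 1.404
AUC_0→∞ = 2.955 + 1.404 = 4.359 mg/L·hr

AUC = 4.36 mg/L·hr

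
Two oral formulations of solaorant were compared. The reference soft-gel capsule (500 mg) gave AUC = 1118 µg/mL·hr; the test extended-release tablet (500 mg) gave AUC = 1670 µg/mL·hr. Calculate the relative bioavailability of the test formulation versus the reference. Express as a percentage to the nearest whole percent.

F_rel = 149%

F_rel = (AUC_test/D_test) / (AUC_ref/D_ref)
      = (1670/500) / (1118/500)
      = 3.34 / 2.236 = 1.4937 = 149.37%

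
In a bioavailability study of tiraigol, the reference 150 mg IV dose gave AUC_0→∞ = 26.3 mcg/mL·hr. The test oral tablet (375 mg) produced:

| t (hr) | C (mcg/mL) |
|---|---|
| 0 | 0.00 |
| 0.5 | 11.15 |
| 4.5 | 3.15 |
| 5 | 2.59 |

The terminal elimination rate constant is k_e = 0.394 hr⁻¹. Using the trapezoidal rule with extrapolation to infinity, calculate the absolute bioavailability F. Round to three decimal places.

Trapezoidal AUC_0→5 (oral tablet):
  [0→0.5]: (0.00+11.15)/2 × 0.5 = 2.7875
  [0.5→4.5]: (11.15+3.15)/2 × 4 = 28.6
  [4.5→5]: (3.15+2.59)/2 × 0.5 = 1.435
  Sum = 32.8225 mcg/mL·hr
Tail: C_last/k_e = 2.59/0.394 = 6.574
AUC_0→∞ (oral tablet) = 32.8225 + 6.574 = 39.3965 mcg/mL·hr
F = (AUC_ev/D_ev)/(AUC_iv/D_iv) = (39.3965/375)/(26.3/150) = 0.105057/0.175333 = 0.5992

F = 0.599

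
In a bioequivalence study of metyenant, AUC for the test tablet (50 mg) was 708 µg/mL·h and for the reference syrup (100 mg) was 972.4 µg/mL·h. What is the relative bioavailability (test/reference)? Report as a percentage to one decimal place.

F_rel = (AUC_test/D_test) / (AUC_ref/D_ref)
      = (708/50) / (972.4/100)
      = 14.16 / 9.724 = 1.4562 = 145.62%

F_rel = 145.6%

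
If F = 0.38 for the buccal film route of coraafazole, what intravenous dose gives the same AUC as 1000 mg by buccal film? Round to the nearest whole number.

Systemic exposure from an extravascular dose = F × D_ev, so the equivalent IV dose is F × D_ev.
D_iv = F × D_ev = 0.38 × 1000 = 380 mg

D_iv = 380 mg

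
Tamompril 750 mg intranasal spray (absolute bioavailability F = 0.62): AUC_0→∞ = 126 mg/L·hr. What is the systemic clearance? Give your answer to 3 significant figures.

CL = F × Dose / AUC_0→∞
   = 0.62 × 750 / 126 = 3.69048 L/hr

CL = 3.69 L/hr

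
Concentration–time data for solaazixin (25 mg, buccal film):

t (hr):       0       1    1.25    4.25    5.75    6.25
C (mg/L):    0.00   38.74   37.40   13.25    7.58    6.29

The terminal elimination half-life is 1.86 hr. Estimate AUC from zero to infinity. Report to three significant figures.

AUC = 141 mg/L·hr

Trapezoidal AUC_0→6.25:
  [0→1]: (0.00+38.74)/2 × 1 = 19.37
  [1→1.25]: (38.74+37.40)/2 × 0.25 = 9.5175
  [1.25→4.25]: (37.40+13.25)/2 × 3 = 75.975
  [4.25→5.75]: (13.25+7.58)/2 × 1.5 = 15.6225
  [5.75→6.25]: (7.58+6.29)/2 × 0.5 = 3.4675
  Sum = 123.9525 mg/L·hr
k_e = ln2 / t½ = 0.693147 / 1.86 = 0.3727 hr^-1
Extrapolated tail: C_last / k_e = 6.29 / 0.3727 = 16.877
AUC_0→∞ = 123.9525 + 16.877 = 140.8295 mg/L·hr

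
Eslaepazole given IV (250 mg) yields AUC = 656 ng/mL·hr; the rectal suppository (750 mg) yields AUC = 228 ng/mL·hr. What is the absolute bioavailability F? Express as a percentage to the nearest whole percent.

F = 12%

F = (AUC_ev / D_ev) / (AUC_iv / D_iv)
  = (228/750) / (656/250)
  = 0.304 / 2.624 = 0.1159
  = 11.59%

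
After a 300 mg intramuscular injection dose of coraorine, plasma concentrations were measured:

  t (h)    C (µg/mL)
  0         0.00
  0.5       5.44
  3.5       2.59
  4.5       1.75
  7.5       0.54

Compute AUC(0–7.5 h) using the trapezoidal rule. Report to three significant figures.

Trapezoidal AUC_0→7.5:
  [0→0.5]: (0.00+5.44)/2 × 0.5 = 1.36
  [0.5→3.5]: (5.44+2.59)/2 × 3 = 12.045
  [3.5→4.5]: (2.59+1.75)/2 × 1 = 2.17
  [4.5→7.5]: (1.75+0.54)/2 × 3 = 3.435
  Sum = 19.01 µg/mL·h

AUC = 19.0 µg/mL·h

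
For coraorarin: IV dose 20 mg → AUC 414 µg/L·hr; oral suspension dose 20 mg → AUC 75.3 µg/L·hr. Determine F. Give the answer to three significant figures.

F = 0.182

F = (AUC_ev / D_ev) / (AUC_iv / D_iv)
  = (75.3/20) / (414/20)
  = 3.765 / 20.7 = 0.1819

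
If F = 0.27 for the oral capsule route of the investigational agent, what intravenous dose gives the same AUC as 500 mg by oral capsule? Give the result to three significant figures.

Systemic exposure from an extravascular dose = F × D_ev, so the equivalent IV dose is F × D_ev.
D_iv = F × D_ev = 0.27 × 500 = 135 mg

D_iv = 135 mg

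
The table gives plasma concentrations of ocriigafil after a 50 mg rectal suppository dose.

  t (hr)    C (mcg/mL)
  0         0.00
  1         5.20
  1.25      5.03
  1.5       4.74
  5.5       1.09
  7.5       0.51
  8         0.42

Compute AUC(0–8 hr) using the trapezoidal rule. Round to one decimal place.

AUC = 18.6 mcg/mL·hr

Trapezoidal AUC_0→8:
  [0→1]: (0.00+5.20)/2 × 1 = 2.6
  [1→1.25]: (5.20+5.03)/2 × 0.25 = 1.27875
  [1.25→1.5]: (5.03+4.74)/2 × 0.25 = 1.22125
  [1.5→5.5]: (4.74+1.09)/2 × 4 = 11.66
  [5.5→7.5]: (1.09+0.51)/2 × 2 = 1.6
  [7.5→8]: (0.51+0.42)/2 × 0.5 = 0.2325
  Sum = 18.5925 mcg/mL·hr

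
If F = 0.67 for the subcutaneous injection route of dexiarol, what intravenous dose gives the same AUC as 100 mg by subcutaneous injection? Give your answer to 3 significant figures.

D_iv = 67.0 mg

Systemic exposure from an extravascular dose = F × D_ev, so the equivalent IV dose is F × D_ev.
D_iv = F × D_ev = 0.67 × 100 = 67 mg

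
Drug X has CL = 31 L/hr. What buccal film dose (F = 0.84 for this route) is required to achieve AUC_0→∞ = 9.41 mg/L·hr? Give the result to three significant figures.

Dose = 347 mg

Dose = CL × AUC_0→∞ / F
     = 31 × 9.41 / 0.84 = 347.274 mg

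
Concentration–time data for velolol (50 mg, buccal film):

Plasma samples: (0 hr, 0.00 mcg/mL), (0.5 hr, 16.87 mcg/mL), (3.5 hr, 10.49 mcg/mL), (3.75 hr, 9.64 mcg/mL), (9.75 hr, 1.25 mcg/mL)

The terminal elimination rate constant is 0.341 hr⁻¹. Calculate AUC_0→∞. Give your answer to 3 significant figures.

Trapezoidal AUC_0→9.75:
  [0→0.5]: (0.00+16.87)/2 × 0.5 = 4.2175
  [0.5→3.5]: (16.87+10.49)/2 × 3 = 41.04
  [3.5→3.75]: (10.49+9.64)/2 × 0.25 = 2.51625
  [3.75→9.75]: (9.64+1.25)/2 × 6 = 32.67
  Sum = 80.44375 mcg/mL·hr
Extrapolated tail: C_last / k_e = 1.25 / 0.341 = 3.666
AUC_0→∞ = 80.44375 + 3.666 = 84.10975 mcg/mL·hr

AUC = 84.1 mcg/mL·hr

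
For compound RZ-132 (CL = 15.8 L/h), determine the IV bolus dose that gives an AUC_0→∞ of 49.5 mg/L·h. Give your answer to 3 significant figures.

Dose = 782 mg

Dose_iv = CL × AUC_0→∞
     = 15.8 × 49.5 = 782.1 mg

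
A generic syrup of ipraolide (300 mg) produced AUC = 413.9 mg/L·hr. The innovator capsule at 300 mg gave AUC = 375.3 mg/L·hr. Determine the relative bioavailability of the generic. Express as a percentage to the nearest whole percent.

F_rel = (AUC_test/D_test) / (AUC_ref/D_ref)
      = (413.9/300) / (375.3/300)
      = 1.37967 / 1.251 = 1.1029 = 110.29%

F_rel = 110%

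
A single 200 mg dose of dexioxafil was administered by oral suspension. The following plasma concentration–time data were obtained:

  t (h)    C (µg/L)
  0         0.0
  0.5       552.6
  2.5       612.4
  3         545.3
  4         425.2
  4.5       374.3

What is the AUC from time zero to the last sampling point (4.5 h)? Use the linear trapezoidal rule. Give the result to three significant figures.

Trapezoidal AUC_0→4.5:
  [0→0.5]: (0.0+552.6)/2 × 0.5 = 138.15
  [0.5→2.5]: (552.6+612.4)/2 × 2 = 1165.0
  [2.5→3]: (612.4+545.3)/2 × 0.5 = 289.425
  [3→4]: (545.3+425.2)/2 × 1 = 485.25
  [4→4.5]: (425.2+374.3)/2 × 0.5 = 199.875
  Sum = 2277.7 µg/L·h

AUC = 2280 µg/L·h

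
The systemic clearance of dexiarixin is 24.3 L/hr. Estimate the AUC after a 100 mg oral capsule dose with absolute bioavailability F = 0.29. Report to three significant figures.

AUC = 1.19 mg/L·hr

AUC_0→∞ = F × Dose / CL
        = 0.29 × 100 / 24.3 = 1.19342 mg/L·hr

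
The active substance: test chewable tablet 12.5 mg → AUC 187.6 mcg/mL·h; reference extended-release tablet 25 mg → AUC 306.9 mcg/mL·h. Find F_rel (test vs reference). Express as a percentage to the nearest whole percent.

F_rel = 122%

F_rel = (AUC_test/D_test) / (AUC_ref/D_ref)
      = (187.6/12.5) / (306.9/25)
      = 15.008 / 12.276 = 1.2225 = 122.25%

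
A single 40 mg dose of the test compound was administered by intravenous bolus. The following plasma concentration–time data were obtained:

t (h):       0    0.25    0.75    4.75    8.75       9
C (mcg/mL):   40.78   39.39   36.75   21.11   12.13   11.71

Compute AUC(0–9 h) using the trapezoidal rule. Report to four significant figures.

Trapezoidal AUC_0→9:
  [0→0.25]: (40.78+39.39)/2 × 0.25 = 10.02125
  [0.25→0.75]: (39.39+36.75)/2 × 0.5 = 19.035
  [0.75→4.75]: (36.75+21.11)/2 × 4 = 115.72
  [4.75→8.75]: (21.11+12.13)/2 × 4 = 66.48
  [8.75→9]: (12.13+11.71)/2 × 0.25 = 2.98
  Sum = 214.23625 mcg/mL·h

AUC = 214.2 mcg/mL·h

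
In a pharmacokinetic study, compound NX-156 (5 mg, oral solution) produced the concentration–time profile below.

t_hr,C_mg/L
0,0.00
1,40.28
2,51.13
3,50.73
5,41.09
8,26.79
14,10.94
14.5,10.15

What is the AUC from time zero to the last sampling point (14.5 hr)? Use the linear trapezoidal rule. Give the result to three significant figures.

Trapezoidal AUC_0→14.5:
  [0→1]: (0.00+40.28)/2 × 1 = 20.14
  [1→2]: (40.28+51.13)/2 × 1 = 45.705
  [2→3]: (51.13+50.73)/2 × 1 = 50.93
  [3→5]: (50.73+41.09)/2 × 2 = 91.82
  [5→8]: (41.09+26.79)/2 × 3 = 101.82
  [8→14]: (26.79+10.94)/2 × 6 = 113.19
  [14→14.5]: (10.94+10.15)/2 × 0.5 = 5.2725
  Sum = 428.8775 mg/L·hr

AUC = 429 mg/L·hr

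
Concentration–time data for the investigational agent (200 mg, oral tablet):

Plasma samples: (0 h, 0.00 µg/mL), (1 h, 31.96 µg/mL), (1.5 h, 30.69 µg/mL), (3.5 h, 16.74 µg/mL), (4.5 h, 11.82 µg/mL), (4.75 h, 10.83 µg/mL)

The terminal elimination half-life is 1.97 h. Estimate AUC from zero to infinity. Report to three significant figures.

AUC = 127 µg/mL·h

Trapezoidal AUC_0→4.75:
  [0→1]: (0.00+31.96)/2 × 1 = 15.98
  [1→1.5]: (31.96+30.69)/2 × 0.5 = 15.6625
  [1.5→3.5]: (30.69+16.74)/2 × 2 = 47.43
  [3.5→4.5]: (16.74+11.82)/2 × 1 = 14.28
  [4.5→4.75]: (11.82+10.83)/2 × 0.25 = 2.83125
  Sum = 96.18375 µg/mL·h
k_e = ln2 / t½ = 0.693147 / 1.97 = 0.3519 h^-1
Extrapolated tail: C_last / k_e = 10.83 / 0.3519 = 30.776
AUC_0→∞ = 96.18375 + 30.776 = 126.95975 µg/mL·h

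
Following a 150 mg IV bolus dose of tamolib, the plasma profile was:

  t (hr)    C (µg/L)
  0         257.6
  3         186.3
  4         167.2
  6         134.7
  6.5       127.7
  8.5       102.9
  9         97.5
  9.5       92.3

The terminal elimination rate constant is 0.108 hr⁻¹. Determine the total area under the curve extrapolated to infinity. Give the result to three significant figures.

AUC = 2390 µg/L·hr

Trapezoidal AUC_0→9.5:
  [0→3]: (257.6+186.3)/2 × 3 = 665.85
  [3→4]: (186.3+167.2)/2 × 1 = 176.75
  [4→6]: (167.2+134.7)/2 × 2 = 301.9
  [6→6.5]: (134.7+127.7)/2 × 0.5 = 65.6
  [6.5→8.5]: (127.7+102.9)/2 × 2 = 230.6
  [8.5→9]: (102.9+97.5)/2 × 0.5 = 50.1
  [9→9.5]: (97.5+92.3)/2 × 0.5 = 47.45
  Sum = 1538.25 µg/L·hr
Extrapolated tail: C_last / k_e = 92.3 / 0.108 = 854.630
AUC_0→∞ = 1538.25 + 854.630 = 2392.88 µg/L·hr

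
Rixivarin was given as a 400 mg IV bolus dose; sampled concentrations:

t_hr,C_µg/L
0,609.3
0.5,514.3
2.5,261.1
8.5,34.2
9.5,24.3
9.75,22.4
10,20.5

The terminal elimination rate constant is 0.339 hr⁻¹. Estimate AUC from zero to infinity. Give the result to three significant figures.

Trapezoidal AUC_0→10:
  [0→0.5]: (609.3+514.3)/2 × 0.5 = 280.9
  [0.5→2.5]: (514.3+261.1)/2 × 2 = 775.4
  [2.5→8.5]: (261.1+34.2)/2 × 6 = 885.9
  [8.5→9.5]: (34.2+24.3)/2 × 1 = 29.25
  [9.5→9.75]: (24.3+22.4)/2 × 0.25 = 5.8375
  [9.75→10]: (22.4+20.5)/2 × 0.25 = 5.3625
  Sum = 1982.65 µg/L·hr
Extrapolated tail: C_last / k_e = 20.5 / 0.339 = 60.472
AUC_0→∞ = 1982.65 + 60.472 = 2043.122 µg/L·hr

AUC = 2040 µg/L·hr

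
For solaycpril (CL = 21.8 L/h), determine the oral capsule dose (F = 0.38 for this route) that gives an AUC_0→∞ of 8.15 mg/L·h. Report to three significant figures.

Dose = CL × AUC_0→∞ / F
     = 21.8 × 8.15 / 0.38 = 467.553 mg

Dose = 468 mg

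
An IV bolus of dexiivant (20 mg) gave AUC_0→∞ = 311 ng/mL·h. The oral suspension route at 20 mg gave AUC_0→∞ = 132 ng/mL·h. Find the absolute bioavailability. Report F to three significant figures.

F = 0.424

F = (AUC_ev / D_ev) / (AUC_iv / D_iv)
  = (132/20) / (311/20)
  = 6.6 / 15.55 = 0.4244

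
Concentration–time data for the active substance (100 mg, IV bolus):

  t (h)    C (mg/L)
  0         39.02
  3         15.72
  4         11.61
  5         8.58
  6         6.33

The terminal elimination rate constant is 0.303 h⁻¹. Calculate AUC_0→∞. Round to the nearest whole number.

Trapezoidal AUC_0→6:
  [0→3]: (39.02+15.72)/2 × 3 = 82.11
  [3→4]: (15.72+11.61)/2 × 1 = 13.665
  [4→5]: (11.61+8.58)/2 × 1 = 10.095
  [5→6]: (8.58+6.33)/2 × 1 = 7.455
  Sum = 113.325 mg/L·h
Extrapolated tail: C_last / k_e = 6.33 / 0.303 = 20.891
AUC_0→∞ = 113.325 + 20.891 = 134.216 mg/L·h

AUC = 134 mg/L·h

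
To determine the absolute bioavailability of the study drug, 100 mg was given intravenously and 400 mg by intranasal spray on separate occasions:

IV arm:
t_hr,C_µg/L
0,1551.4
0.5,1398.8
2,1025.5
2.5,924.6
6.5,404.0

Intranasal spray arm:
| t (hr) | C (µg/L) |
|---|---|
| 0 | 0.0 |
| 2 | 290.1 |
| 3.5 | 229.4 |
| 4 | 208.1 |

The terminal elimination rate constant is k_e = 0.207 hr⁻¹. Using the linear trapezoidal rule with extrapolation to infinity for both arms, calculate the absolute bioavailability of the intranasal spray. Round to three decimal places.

F = 0.059

Trapezoidal AUC_0→6.5 (IV):
  [0→0.5]: (1551.4+1398.8)/2 × 0.5 = 737.55
  [0.5→2]: (1398.8+1025.5)/2 × 1.5 = 1818.225
  [2→2.5]: (1025.5+924.6)/2 × 0.5 = 487.525
  [2.5→6.5]: (924.6+404.0)/2 × 4 = 2657.2
  Sum = 5700.5 µg/L·hr
IV tail: 404.0/0.207 = 1951.691; AUC_iv,0→∞ = 5700.5 + 1951.691 = 7652.191 µg/L·hr
Trapezoidal AUC_0→4 (intranasal spray):
  [0→2]: (0.0+290.1)/2 × 2 = 290.1
  [2→3.5]: (290.1+229.4)/2 × 1.5 = 389.625
  [3.5→4]: (229.4+208.1)/2 × 0.5 = 109.375
  Sum = 789.1 µg/L·hr
intranasal spray tail: 208.1/0.207 = 1005.314; AUC_ev,0→∞ = 789.1 + 1005.314 = 1794.414 µg/L·hr
F = (AUC_ev/D_ev)/(AUC_iv/D_iv) = (1794.414/400)/(7652.191/100) = 4.486035/76.52191 = 0.0586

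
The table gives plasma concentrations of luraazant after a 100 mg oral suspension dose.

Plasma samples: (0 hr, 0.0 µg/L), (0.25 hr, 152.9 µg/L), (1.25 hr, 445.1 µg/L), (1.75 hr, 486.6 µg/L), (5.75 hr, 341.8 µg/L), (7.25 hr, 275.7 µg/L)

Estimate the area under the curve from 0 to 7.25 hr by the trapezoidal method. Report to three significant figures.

Trapezoidal AUC_0→7.25:
  [0→0.25]: (0.0+152.9)/2 × 0.25 = 19.1125
  [0.25→1.25]: (152.9+445.1)/2 × 1 = 299.0
  [1.25→1.75]: (445.1+486.6)/2 × 0.5 = 232.925
  [1.75→5.75]: (486.6+341.8)/2 × 4 = 1656.8
  [5.75→7.25]: (341.8+275.7)/2 × 1.5 = 463.125
  Sum = 2670.9625 µg/L·hr

AUC = 2670 µg/L·hr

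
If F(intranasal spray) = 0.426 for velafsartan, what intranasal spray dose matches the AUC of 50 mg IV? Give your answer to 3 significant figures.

D_intranasal = 117 mg

For equal systemic exposure: F × D_ev = D_iv
D_ev = D_iv / F = 50 / 0.426 = 117.371 mg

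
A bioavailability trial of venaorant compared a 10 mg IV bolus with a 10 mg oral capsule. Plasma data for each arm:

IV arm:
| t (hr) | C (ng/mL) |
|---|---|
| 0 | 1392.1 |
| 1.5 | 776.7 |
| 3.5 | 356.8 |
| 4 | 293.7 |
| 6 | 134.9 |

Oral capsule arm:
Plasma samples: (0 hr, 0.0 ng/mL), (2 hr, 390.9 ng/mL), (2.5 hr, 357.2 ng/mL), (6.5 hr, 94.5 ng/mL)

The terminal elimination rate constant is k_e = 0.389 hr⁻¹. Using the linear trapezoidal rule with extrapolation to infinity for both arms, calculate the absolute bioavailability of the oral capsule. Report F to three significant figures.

F = 0.466

Trapezoidal AUC_0→6 (IV):
  [0→1.5]: (1392.1+776.7)/2 × 1.5 = 1626.6
  [1.5→3.5]: (776.7+356.8)/2 × 2 = 1133.5
  [3.5→4]: (356.8+293.7)/2 × 0.5 = 162.625
  [4→6]: (293.7+134.9)/2 × 2 = 428.6
  Sum = 3351.325 ng/mL·hr
IV tail: 134.9/0.389 = 346.787; AUC_iv,0→∞ = 3351.325 + 346.787 = 3698.112 ng/mL·hr
Trapezoidal AUC_0→6.5 (oral capsule):
  [0→2]: (0.0+390.9)/2 × 2 = 390.9
  [2→2.5]: (390.9+357.2)/2 × 0.5 = 187.025
  [2.5→6.5]: (357.2+94.5)/2 × 4 = 903.4
  Sum = 1481.325 ng/mL·hr
oral capsule tail: 94.5/0.389 = 242.931; AUC_ev,0→∞ = 1481.325 + 242.931 = 1724.256 ng/mL·hr
F = (AUC_ev/D_ev)/(AUC_iv/D_iv) = (1724.256/10)/(3698.112/10) = 172.4256/369.8112 = 0.4663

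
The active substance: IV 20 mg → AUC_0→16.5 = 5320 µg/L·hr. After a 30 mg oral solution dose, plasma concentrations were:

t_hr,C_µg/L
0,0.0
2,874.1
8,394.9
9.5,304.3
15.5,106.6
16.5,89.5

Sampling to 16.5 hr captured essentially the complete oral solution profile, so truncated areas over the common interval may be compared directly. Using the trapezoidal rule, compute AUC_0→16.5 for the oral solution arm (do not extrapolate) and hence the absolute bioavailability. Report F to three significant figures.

F = 0.819

Trapezoidal AUC_0→16.5 (oral solution):
  [0→2]: (0.0+874.1)/2 × 2 = 874.1
  [2→8]: (874.1+394.9)/2 × 6 = 3807.0
  [8→9.5]: (394.9+304.3)/2 × 1.5 = 524.4
  [9.5→15.5]: (304.3+106.6)/2 × 6 = 1232.7
  [15.5→16.5]: (106.6+89.5)/2 × 1 = 98.05
  Sum = 6536.25 µg/L·hr
F = (AUC_ev/D_ev)/(AUC_iv/D_iv) = (6536.25/30)/(5320/20) = 217.875/266 = 0.8191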